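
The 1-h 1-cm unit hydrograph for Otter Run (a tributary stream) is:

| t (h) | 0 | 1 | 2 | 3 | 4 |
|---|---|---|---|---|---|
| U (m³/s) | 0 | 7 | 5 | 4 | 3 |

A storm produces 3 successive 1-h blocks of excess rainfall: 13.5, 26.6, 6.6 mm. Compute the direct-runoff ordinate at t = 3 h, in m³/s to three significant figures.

Q ≈ 23.3 m³/s

By discrete convolution, Q_j = Σ (P_i / 10 mm) · U_{j−i}.
At t = 3 h (j=3): Q = (13.5/10)·4 + (26.6/10)·5 + (6.6/10)·7 = 23.3 m³/s.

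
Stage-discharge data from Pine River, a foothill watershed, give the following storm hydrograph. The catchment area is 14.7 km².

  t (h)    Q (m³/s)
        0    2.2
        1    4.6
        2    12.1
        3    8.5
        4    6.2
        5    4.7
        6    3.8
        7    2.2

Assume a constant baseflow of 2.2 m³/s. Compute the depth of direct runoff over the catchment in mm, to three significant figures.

Direct runoff: 0.0, 2.4, 9.9, 6.3, 4.0, 2.5, 1.6, 0.0 m³/s; ΣQ_DR = 26.70 m³/s.
V = ΣQ_DR · Δt = 26.70 × 3600 s = 96120 m³.
Over A = 14.7 km², depth = V / A = 6.54 mm.

d ≈ 6.54 mm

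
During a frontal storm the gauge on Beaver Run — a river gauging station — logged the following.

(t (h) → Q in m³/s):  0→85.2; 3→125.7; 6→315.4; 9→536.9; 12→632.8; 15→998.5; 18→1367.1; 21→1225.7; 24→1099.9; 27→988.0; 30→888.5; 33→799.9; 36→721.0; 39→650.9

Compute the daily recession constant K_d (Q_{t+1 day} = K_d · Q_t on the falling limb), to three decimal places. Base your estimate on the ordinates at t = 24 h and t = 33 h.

K_d ≈ 0.428

Between t = 24 h and t = 33 h the flow falls from 1099.9 to 799.9 m³/s over 3×3 h = 9 h.
Per-interval ratio K = (799.9/1099.9)^(1/3) = 0.8993; K_d = K^(24/3) = 0.428.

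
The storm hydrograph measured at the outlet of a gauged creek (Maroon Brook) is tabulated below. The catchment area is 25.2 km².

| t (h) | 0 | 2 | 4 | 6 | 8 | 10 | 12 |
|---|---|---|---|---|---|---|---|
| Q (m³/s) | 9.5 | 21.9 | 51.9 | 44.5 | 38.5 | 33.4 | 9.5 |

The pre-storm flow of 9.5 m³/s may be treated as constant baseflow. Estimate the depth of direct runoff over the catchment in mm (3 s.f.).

Direct runoff: 0.0, 12.4, 42.4, 35.0, 29.0, 23.9, 0.0 m³/s; ΣQ_DR = 142.7 m³/s.
V = ΣQ_DR · Δt = 142.7 × 7200 s = 1.027 × 10^6 m³.
Over A = 25.2 km², depth = V / A = 40.8 mm.

d ≈ 40.8 mm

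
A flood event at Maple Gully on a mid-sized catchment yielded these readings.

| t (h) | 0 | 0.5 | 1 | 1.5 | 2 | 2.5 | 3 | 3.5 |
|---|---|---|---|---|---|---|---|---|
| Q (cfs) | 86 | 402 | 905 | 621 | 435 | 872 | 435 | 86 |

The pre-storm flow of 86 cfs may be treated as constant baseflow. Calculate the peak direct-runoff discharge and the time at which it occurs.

Subtracting baseflow gives direct-runoff ordinates: 0.0, 316.0, 819.0, 535.0, 349.0, 786.0, 349.0, 0.0 cfs.
The maximum is 819.0 cfs, occurring at the reading for t = 1 h.

Q_p = 819.0 cfs at t = 1 h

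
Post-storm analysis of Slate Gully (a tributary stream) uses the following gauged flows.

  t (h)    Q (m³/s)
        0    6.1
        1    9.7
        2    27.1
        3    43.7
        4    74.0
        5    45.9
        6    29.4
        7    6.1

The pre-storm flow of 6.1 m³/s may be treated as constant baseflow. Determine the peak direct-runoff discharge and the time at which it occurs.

Subtracting baseflow gives direct-runoff ordinates: 0.0, 3.6, 21.0, 37.6, 67.9, 39.8, 23.3, 0.0 m³/s.
The maximum is 67.9 m³/s, occurring at the reading for t = 4 h.

Q_p = 67.9 m³/s at t = 4 h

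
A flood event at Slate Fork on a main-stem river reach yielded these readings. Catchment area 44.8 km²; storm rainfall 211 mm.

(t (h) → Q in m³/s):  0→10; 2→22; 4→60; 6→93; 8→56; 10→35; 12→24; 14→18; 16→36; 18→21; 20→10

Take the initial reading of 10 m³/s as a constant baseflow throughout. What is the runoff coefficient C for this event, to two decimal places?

C ≈ 0.21

ΣQ_DR = 275.0 m³/s; V = ΣQ_DR·Δt = 1.980 × 10^6 m³.
Runoff depth d = V / A = 44.20 mm.
C = d / P = 44.20 / 211 = 0.21.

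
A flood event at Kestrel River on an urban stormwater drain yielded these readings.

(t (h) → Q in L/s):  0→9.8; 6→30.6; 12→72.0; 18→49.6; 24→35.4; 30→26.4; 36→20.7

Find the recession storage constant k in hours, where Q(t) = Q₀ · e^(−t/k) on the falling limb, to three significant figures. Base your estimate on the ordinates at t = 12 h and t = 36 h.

On the falling limb, Q drops from 72.0 to 20.7 L/s between t = 12 h and t = 36 h (Δt = 24 h).
k = −Δt / ln(Q₂/Q₁) = −24 / ln(20.7/72.0) = 19.3 h.

k ≈ 19.3 h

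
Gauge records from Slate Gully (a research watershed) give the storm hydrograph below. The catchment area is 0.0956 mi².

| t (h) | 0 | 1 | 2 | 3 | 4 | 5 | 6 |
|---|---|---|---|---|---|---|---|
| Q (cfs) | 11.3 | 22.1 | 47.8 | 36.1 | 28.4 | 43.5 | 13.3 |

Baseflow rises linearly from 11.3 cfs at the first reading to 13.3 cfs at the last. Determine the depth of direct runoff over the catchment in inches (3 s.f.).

Direct runoff: 0.00, 10.47, 35.83, 23.80, 15.77, 30.53, 0.00 cfs; ΣQ_DR = 116.4 cfs.
V = ΣQ_DR · Δt = 116.4 × 3600 s = 4.190 × 10^5 ft³.
Over A = 0.0956 mi², depth = V / A = 1.89 in.

d ≈ 1.89 in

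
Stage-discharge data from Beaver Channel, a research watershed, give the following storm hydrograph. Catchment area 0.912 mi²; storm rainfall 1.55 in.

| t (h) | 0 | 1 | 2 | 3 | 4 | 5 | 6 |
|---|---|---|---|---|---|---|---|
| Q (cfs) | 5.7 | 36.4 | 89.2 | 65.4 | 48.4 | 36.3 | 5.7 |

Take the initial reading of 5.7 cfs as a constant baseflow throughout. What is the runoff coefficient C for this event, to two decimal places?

C ≈ 0.27

ΣQ_DR = 247.2 cfs; V = ΣQ_DR·Δt = 8.899 × 10^5 ft³.
Runoff depth d = V / A = 0.4200 in.
C = d / P = 0.4200 / 1.55 = 0.27.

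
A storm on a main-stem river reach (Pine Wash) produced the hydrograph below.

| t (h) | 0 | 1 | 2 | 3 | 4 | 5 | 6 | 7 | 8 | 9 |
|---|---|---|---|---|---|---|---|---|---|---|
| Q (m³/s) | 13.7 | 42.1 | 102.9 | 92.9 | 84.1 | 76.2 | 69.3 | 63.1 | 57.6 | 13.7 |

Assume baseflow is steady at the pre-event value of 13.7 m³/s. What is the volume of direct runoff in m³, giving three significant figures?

Direct-runoff ordinates (Q − Q_b): 0.0, 28.4, 89.2, 79.2, 70.4, 62.5, 55.6, 49.4, 43.9, 0.0 m³/s.
ΣQ_DR = 478.6 m³/s.
With Δt = 1 h = 3600 s, V = ΣQ_DR · Δt = 478.6 × 3600 = 1.72 × 10^6 m³.

V ≈ 1.72 × 10^6 m³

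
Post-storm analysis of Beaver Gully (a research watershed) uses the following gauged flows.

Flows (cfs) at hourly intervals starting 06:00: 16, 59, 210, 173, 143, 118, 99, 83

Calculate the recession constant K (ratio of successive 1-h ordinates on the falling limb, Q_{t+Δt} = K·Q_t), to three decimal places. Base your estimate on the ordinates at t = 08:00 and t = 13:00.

Using the recession-limb readings at t = 08:00 and t = 13:00: Q falls from 210 to 83 cfs over 5 intervals.
K = (Q₂/Q₁)^(1/5) = (83/210)^(1/5) = 0.831.

K ≈ 0.831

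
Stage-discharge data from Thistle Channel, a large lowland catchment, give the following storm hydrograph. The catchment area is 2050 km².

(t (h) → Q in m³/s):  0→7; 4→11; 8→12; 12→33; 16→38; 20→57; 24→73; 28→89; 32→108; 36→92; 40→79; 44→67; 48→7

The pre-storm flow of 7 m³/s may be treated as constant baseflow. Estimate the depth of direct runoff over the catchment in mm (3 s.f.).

d ≈ 4.09 mm

Direct runoff: 0.0, 4.0, 5.0, 26.0, 31.0, 50.0, 66.0, 82.0, 101.0, 85.0, 72.0, 60.0, 0.0 m³/s; ΣQ_DR = 582.0 m³/s.
V = ΣQ_DR · Δt = 582.0 × 14400 s = 8.381 × 10^6 m³.
Over A = 2050 km², depth = V / A = 4.09 mm.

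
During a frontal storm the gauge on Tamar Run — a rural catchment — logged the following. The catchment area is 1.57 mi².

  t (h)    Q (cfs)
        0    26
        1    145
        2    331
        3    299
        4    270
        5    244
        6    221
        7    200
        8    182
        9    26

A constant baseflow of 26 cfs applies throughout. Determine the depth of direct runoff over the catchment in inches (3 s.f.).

d ≈ 1.66 in

Direct runoff: 0.0, 119.0, 305.0, 273.0, 244.0, 218.0, 195.0, 174.0, 156.0, 0.0 cfs; ΣQ_DR = 1684 cfs.
V = ΣQ_DR · Δt = 1684 × 3600 s = 6.062 × 10^6 ft³.
Over A = 1.57 mi², depth = V / A = 1.66 in.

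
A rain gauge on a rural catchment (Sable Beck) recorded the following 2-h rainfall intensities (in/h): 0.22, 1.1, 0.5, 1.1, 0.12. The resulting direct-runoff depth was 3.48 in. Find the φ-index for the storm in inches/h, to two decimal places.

Only the 3 blocks with intensity above φ contribute runoff: 1.1, 0.5, 1.1 in/h.
Σ(I−φ)·Δt = d  ⇒  (1.1+0.5+1.1 − 3φ)·2 = 3.48
φ = (2.700 − 3.48/2) / 3 = 0.32 in/h.

φ ≈ 0.32 in/h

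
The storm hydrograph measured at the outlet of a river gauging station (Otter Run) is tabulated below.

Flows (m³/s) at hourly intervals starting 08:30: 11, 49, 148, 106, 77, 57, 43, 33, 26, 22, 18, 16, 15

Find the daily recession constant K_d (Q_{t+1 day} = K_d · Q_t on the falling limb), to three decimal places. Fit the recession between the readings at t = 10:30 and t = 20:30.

K_d ≈ 0.004

Between t = 10:30 and t = 20:30 the flow falls from 148 to 15 m³/s over 10×1 h = 10 h.
Per-interval ratio K = (15/148)^(1/10) = 0.7954; K_d = K^(24/1) = 0.004.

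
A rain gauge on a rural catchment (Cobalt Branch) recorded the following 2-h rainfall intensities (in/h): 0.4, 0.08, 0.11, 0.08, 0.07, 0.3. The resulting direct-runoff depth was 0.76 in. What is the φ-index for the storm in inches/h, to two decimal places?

Only the 2 blocks with intensity above φ contribute runoff: 0.4, 0.3 in/h.
Σ(I−φ)·Δt = d  ⇒  (0.4+0.3 − 2φ)·2 = 0.76
φ = (0.7000 − 0.76/2) / 2 = 0.16 in/h.

φ ≈ 0.16 in/h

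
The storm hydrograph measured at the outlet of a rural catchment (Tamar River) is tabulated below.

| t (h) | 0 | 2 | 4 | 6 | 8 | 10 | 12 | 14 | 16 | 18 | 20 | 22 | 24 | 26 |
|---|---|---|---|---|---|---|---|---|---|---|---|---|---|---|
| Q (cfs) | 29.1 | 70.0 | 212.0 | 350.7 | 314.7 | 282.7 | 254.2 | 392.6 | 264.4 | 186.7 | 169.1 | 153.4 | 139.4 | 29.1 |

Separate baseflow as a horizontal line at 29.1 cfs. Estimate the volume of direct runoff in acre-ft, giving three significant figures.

V ≈ 403 acre-ft

Direct-runoff ordinates (Q − Q_b): 0.0, 40.9, 182.9, 321.6, 285.6, 253.6, 225.1, 363.5, 235.3, 157.6, 140.0, 124.3, 110.3, 0.0 cfs.
ΣQ_DR = 2441 cfs.
With Δt = 2 h = 7200 s, V = ΣQ_DR · Δt = 2441 × 7200 = 1.76 × 10^7 ft³ = 403 acre-ft.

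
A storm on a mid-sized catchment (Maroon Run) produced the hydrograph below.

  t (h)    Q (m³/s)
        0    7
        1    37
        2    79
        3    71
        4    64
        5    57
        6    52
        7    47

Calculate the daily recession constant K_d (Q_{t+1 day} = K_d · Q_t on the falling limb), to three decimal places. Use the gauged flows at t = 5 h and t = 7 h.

Between t = 5 h and t = 7 h the flow falls from 57 to 47 m³/s over 2×1 h = 2 h.
Per-interval ratio K = (47/57)^(1/2) = 0.9081; K_d = K^(24/1) = 0.099.

K_d ≈ 0.099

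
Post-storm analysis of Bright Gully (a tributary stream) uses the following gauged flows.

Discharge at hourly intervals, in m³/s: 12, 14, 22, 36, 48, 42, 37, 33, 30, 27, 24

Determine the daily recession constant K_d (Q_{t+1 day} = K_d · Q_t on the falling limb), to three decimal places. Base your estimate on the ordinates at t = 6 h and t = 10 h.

Between t = 6 h and t = 10 h the flow falls from 37 to 24 m³/s over 4×1 h = 4 h.
Per-interval ratio K = (24/37)^(1/4) = 0.8974; K_d = K^(24/1) = 0.074.

K_d ≈ 0.074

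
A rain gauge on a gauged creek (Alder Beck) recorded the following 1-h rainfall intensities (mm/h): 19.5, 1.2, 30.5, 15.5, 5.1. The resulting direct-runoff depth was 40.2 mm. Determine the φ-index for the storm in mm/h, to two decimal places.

Only the 3 blocks with intensity above φ contribute runoff: 19.5, 30.5, 15.5 mm/h.
Σ(I−φ)·Δt = d  ⇒  (19.5+30.5+15.5 − 3φ)·1 = 40.2
φ = (65.50 − 40.2/1) / 3 = 8.43 mm/h.

φ ≈ 8.43 mm/h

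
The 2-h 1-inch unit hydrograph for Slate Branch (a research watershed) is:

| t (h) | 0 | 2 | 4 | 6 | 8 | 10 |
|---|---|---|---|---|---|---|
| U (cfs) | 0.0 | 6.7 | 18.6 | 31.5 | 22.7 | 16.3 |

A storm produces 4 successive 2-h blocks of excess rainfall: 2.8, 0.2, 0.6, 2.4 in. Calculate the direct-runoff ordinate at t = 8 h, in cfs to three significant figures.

Q ≈ 97.1 cfs

By discrete convolution, Q_j = Σ (P_i / 1 in) · U_{j−i}.
At t = 8 h (j=4): Q = (2.8/1)·22.7 + (0.2/1)·31.5 + (0.6/1)·18.6 + (2.4/1)·6.7 = 97.1 cfs.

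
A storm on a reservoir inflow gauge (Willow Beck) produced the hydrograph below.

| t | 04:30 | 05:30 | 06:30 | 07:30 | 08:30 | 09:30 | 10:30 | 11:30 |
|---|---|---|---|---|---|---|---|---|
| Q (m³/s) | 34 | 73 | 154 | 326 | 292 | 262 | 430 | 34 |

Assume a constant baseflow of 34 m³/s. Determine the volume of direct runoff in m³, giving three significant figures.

V ≈ 4.80 × 10^6 m³

Direct-runoff ordinates (Q − Q_b): 0.0, 39.0, 120.0, 292.0, 258.0, 228.0, 396.0, 0.0 m³/s.
ΣQ_DR = 1333 m³/s.
With Δt = 1 h = 3600 s, V = ΣQ_DR · Δt = 1333 × 3600 = 4.80 × 10^6 m³.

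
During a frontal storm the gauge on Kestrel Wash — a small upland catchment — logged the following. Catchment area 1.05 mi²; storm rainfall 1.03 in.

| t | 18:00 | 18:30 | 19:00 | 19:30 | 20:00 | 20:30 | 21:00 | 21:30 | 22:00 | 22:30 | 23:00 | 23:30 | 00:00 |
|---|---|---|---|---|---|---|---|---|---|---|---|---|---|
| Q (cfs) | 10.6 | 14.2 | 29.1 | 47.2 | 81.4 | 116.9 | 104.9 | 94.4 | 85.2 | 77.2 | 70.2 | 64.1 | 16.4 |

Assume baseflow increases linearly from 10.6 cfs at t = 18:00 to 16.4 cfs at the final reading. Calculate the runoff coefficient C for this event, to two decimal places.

ΣQ_DR = 636.3 cfs; V = ΣQ_DR·Δt = 1.145 × 10^6 ft³.
Runoff depth d = V / A = 0.4695 in.
C = d / P = 0.4695 / 1.03 = 0.46.

C ≈ 0.46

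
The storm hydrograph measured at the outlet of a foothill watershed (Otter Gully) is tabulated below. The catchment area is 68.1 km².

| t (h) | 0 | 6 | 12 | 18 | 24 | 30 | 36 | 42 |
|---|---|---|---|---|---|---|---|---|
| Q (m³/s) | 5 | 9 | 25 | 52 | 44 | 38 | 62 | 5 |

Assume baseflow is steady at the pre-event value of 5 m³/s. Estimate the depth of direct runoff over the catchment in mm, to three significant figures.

d ≈ 63.4 mm

Direct runoff: 0.0, 4.0, 20.0, 47.0, 39.0, 33.0, 57.0, 0.0 m³/s; ΣQ_DR = 200.0 m³/s.
V = ΣQ_DR · Δt = 200.0 × 21600 s = 4.320 × 10^6 m³.
Over A = 68.1 km², depth = V / A = 63.4 mm.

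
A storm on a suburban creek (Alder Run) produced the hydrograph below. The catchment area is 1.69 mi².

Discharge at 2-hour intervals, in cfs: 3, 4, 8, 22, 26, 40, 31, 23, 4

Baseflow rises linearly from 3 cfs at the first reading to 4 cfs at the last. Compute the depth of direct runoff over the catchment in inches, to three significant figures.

Direct runoff: 0.00, 0.88, 4.75, 18.62, 22.50, 36.38, 27.25, 19.12, 0.00 cfs; ΣQ_DR = 129.5 cfs.
V = ΣQ_DR · Δt = 129.5 × 7200 s = 9.324 × 10^5 ft³.
Over A = 1.69 mi², depth = V / A = 0.237 in.

d ≈ 0.237 in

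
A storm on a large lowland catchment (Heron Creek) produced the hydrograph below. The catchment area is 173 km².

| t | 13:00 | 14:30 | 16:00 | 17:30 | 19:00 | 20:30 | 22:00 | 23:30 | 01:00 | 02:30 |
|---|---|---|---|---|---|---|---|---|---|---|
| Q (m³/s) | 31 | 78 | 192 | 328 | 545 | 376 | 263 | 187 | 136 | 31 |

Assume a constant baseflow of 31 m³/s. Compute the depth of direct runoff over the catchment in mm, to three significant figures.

d ≈ 58.0 mm

Direct runoff: 0.0, 47.0, 161.0, 297.0, 514.0, 345.0, 232.0, 156.0, 105.0, 0.0 m³/s; ΣQ_DR = 1857 m³/s.
V = ΣQ_DR · Δt = 1857 × 5400 s = 1.003 × 10^7 m³.
Over A = 173 km², depth = V / A = 58.0 mm.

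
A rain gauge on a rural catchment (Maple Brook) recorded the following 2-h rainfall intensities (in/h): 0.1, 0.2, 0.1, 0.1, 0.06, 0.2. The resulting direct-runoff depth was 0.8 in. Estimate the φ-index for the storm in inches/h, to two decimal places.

φ ≈ 0.06 in/h

Only the 5 blocks with intensity above φ contribute runoff: 0.1, 0.2, 0.1, 0.1, 0.2 in/h.
Σ(I−φ)·Δt = d  ⇒  (0.1+0.2+0.1+0.1+0.2 − 5φ)·2 = 0.8
φ = (0.7000 − 0.8/2) / 5 = 0.06 in/h.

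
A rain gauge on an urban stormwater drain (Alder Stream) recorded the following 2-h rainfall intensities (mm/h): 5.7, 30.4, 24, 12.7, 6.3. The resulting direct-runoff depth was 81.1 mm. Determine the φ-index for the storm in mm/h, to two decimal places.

Only the 3 blocks with intensity above φ contribute runoff: 30.4, 24, 12.7 mm/h.
Σ(I−φ)·Δt = d  ⇒  (30.4+24+12.7 − 3φ)·2 = 81.1
φ = (67.10 − 81.1/2) / 3 = 8.85 mm/h.

φ ≈ 8.85 mm/h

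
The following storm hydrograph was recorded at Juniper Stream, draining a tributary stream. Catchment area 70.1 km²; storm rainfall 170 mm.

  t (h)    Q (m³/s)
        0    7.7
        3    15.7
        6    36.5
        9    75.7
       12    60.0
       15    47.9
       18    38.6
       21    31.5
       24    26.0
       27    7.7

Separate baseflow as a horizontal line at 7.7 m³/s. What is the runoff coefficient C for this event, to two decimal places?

C ≈ 0.24

ΣQ_DR = 270.3 m³/s; V = ΣQ_DR·Δt = 2.919 × 10^6 m³.
Runoff depth d = V / A = 41.64 mm.
C = d / P = 41.64 / 170 = 0.24.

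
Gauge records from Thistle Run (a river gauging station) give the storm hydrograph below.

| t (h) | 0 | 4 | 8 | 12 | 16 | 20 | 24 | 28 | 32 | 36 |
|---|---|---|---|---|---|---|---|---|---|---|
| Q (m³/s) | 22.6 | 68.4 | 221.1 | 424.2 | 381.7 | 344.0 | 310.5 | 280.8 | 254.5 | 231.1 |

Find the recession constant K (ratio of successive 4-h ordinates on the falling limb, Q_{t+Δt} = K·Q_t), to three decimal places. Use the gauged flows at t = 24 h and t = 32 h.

Using the recession-limb readings at t = 24 h and t = 32 h: Q falls from 310.5 to 254.5 m³/s over 2 intervals.
K = (Q₂/Q₁)^(1/2) = (254.5/310.5)^(1/2) = 0.905.

K ≈ 0.905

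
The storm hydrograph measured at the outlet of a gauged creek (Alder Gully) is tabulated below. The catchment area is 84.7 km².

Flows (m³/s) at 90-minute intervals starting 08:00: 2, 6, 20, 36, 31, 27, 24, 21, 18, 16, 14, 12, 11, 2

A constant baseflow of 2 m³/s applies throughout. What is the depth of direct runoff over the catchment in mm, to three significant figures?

d ≈ 13.5 mm

Direct runoff: 0.0, 4.0, 18.0, 34.0, 29.0, 25.0, 22.0, 19.0, 16.0, 14.0, 12.0, 10.0, 9.0, 0.0 m³/s; ΣQ_DR = 212.0 m³/s.
V = ΣQ_DR · Δt = 212.0 × 5400 s = 1.145 × 10^6 m³.
Over A = 84.7 km², depth = V / A = 13.5 mm.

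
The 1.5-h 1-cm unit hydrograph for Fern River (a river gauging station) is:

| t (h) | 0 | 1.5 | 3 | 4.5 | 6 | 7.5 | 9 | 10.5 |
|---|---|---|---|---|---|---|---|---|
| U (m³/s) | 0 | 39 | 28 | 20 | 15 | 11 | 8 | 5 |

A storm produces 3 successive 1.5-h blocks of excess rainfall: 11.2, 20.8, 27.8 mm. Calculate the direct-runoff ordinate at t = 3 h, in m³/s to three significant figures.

By discrete convolution, Q_j = Σ (P_i / 10 mm) · U_{j−i}.
At t = 3 h (j=2): Q = (11.2/10)·28 + (20.8/10)·39 + (27.8/10)·0 = 112 m³/s.

Q ≈ 112 m³/s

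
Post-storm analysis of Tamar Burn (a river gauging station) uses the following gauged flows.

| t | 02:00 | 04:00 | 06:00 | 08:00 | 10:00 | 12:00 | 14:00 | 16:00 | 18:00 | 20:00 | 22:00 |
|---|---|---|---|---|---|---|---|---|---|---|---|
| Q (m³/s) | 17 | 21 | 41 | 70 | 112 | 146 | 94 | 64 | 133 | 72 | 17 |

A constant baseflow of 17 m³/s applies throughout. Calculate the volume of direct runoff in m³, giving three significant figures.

Direct-runoff ordinates (Q − Q_b): 0.0, 4.0, 24.0, 53.0, 95.0, 129.0, 77.0, 47.0, 116.0, 55.0, 0.0 m³/s.
ΣQ_DR = 600.0 m³/s.
With Δt = 2 h = 7200 s, V = ΣQ_DR · Δt = 600.0 × 7200 = 4.32 × 10^6 m³.

V ≈ 4.32 × 10^6 m³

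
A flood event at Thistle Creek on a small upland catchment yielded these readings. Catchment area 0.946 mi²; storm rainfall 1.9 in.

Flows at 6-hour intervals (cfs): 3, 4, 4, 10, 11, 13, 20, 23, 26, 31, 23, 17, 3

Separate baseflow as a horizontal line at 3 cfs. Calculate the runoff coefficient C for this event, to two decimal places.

ΣQ_DR = 149.0 cfs; V = ΣQ_DR·Δt = 3.218 × 10^6 ft³.
Runoff depth d = V / A = 1.464 in.
C = d / P = 1.464 / 1.9 = 0.77.

C ≈ 0.77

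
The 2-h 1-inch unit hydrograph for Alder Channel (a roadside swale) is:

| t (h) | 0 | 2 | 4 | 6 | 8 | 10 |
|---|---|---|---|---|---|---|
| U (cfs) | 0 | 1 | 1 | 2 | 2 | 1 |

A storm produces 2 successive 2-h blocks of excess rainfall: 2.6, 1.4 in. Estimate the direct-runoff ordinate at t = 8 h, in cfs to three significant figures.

By discrete convolution, Q_j = Σ (P_i / 1 in) · U_{j−i}.
At t = 8 h (j=4): Q = (2.6/1)·2 + (1.4/1)·2 = 8.00 cfs.

Q ≈ 8.00 cfs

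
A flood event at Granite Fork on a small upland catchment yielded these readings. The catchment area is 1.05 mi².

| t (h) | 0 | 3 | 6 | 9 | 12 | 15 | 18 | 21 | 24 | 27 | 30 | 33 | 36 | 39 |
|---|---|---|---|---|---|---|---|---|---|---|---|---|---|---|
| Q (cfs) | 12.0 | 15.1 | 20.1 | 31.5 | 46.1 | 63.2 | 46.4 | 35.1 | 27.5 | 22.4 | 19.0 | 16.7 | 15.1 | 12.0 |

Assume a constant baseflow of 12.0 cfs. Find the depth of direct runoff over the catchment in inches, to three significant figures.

Direct runoff: 0.0, 3.1, 8.1, 19.5, 34.1, 51.2, 34.4, 23.1, 15.5, 10.4, 7.0, 4.7, 3.1, 0.0 cfs; ΣQ_DR = 214.2 cfs.
V = ΣQ_DR · Δt = 214.2 × 10800 s = 2.313 × 10^6 ft³.
Over A = 1.05 mi², depth = V / A = 0.948 in.

d ≈ 0.948 in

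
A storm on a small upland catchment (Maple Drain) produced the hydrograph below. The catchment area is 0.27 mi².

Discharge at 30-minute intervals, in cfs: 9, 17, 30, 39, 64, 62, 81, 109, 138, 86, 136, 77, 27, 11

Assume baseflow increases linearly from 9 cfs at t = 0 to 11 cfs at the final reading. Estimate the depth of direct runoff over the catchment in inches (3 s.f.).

d ≈ 2.14 in

Direct runoff: 0.00, 7.85, 20.69, 29.54, 54.38, 52.23, 71.08, 98.92, 127.77, 75.62, 125.46, 66.31, 16.15, 0.00 cfs; ΣQ_DR = 746.0 cfs.
V = ΣQ_DR · Δt = 746.0 × 1800 s = 1.343 × 10^6 ft³.
Over A = 0.27 mi², depth = V / A = 2.14 in.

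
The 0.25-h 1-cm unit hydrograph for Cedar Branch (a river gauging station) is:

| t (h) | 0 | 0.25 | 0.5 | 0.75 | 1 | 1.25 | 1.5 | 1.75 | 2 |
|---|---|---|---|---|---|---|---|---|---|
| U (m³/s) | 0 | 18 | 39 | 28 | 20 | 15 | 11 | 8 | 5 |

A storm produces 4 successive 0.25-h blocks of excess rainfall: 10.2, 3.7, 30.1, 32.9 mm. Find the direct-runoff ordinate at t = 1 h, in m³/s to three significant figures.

Q ≈ 207 m³/s

By discrete convolution, Q_j = Σ (P_i / 10 mm) · U_{j−i}.
At t = 1 h (j=4): Q = (10.2/10)·20 + (3.7/10)·28 + (30.1/10)·39 + (32.9/10)·18 = 207 m³/s.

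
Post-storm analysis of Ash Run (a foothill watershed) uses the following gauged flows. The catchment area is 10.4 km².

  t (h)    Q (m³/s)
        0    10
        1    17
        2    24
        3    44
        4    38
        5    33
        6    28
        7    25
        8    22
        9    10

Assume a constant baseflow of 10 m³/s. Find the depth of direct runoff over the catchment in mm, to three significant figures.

d ≈ 52.3 mm

Direct runoff: 0.0, 7.0, 14.0, 34.0, 28.0, 23.0, 18.0, 15.0, 12.0, 0.0 m³/s; ΣQ_DR = 151.0 m³/s.
V = ΣQ_DR · Δt = 151.0 × 3600 s = 5.436 × 10^5 m³.
Over A = 10.4 km², depth = V / A = 52.3 mm.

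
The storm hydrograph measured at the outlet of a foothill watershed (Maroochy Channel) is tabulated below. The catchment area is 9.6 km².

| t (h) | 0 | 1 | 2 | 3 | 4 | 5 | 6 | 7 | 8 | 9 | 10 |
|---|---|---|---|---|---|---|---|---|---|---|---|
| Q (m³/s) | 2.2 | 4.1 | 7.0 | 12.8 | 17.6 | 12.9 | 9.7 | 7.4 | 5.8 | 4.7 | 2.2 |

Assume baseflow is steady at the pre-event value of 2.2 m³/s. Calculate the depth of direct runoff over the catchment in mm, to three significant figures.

Direct runoff: 0.0, 1.9, 4.8, 10.6, 15.4, 10.7, 7.5, 5.2, 3.6, 2.5, 0.0 m³/s; ΣQ_DR = 62.20 m³/s.
V = ΣQ_DR · Δt = 62.20 × 3600 s = 2.239 × 10^5 m³.
Over A = 9.6 km², depth = V / A = 23.3 mm.

d ≈ 23.3 mm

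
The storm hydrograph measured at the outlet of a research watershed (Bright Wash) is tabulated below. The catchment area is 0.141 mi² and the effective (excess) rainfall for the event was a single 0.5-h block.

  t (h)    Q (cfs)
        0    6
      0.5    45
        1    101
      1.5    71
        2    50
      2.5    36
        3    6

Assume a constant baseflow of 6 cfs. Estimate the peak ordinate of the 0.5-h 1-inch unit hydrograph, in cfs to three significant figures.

Direct runoff: 0.0, 39.0, 95.0, 65.0, 44.0, 30.0, 0.0 cfs; ΣQ_DR = 273.0 cfs, peak = 95.0 cfs.
Runoff depth d = ΣQ_DR·Δt / A = 273.0 × 1800 / (0.141 mi²) = 1.500 in.
The 1-inch UH is the DRH scaled by (1 in)/d, so U_p = 95.0 × 1/1.500 = 63.3 cfs.

U_p ≈ 63.3 cfs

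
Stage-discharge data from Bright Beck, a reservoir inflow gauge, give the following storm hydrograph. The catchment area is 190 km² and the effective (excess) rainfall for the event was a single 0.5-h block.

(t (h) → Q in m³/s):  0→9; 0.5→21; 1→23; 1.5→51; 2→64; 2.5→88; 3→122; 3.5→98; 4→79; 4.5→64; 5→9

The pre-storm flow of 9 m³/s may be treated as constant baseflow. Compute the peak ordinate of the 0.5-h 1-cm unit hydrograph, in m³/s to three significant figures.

U_p ≈ 225 m³/s

Direct runoff: 0.0, 12.0, 14.0, 42.0, 55.0, 79.0, 113.0, 89.0, 70.0, 55.0, 0.0 m³/s; ΣQ_DR = 529.0 m³/s, peak = 113.0 m³/s.
Runoff depth d = ΣQ_DR·Δt / A = 529.0 × 1800 / (190 km²) = 5.012 mm.
The 1-cm UH is the DRH scaled by (10 mm)/d, so U_p = 113.0 × 10/5.012 = 225 m³/s.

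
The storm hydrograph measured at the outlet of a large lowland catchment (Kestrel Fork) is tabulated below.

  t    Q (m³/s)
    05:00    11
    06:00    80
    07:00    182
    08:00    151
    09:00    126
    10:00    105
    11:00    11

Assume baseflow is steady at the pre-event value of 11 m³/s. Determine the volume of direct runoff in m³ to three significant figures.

Direct-runoff ordinates (Q − Q_b): 0.0, 69.0, 171.0, 140.0, 115.0, 94.0, 0.0 m³/s.
ΣQ_DR = 589.0 m³/s.
With Δt = 1 h = 3600 s, V = ΣQ_DR · Δt = 589.0 × 3600 = 2.12 × 10^6 m³.

V ≈ 2.12 × 10^6 m³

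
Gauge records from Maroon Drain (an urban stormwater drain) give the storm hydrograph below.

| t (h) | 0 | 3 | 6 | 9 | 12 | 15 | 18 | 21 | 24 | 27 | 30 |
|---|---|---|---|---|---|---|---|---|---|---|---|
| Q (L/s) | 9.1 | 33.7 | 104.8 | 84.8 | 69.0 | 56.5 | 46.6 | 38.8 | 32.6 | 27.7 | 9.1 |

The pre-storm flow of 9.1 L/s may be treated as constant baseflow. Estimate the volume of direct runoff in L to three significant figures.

Direct-runoff ordinates (Q − Q_b): 0.0, 24.6, 95.7, 75.7, 59.9, 47.4, 37.5, 29.7, 23.5, 18.6, 0.0 L/s.
ΣQ_DR = 412.6 L/s.
With Δt = 3 h = 10800 s, V = ΣQ_DR · Δt = 412.6 × 10800 = 4.46 × 10^6 L.

V ≈ 4.46 × 10^6 L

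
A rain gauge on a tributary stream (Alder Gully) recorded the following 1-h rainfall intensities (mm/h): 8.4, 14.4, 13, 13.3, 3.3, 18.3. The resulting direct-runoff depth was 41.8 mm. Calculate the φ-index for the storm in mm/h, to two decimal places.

φ ≈ 5.12 mm/h

Only the 5 blocks with intensity above φ contribute runoff: 8.4, 14.4, 13, 13.3, 18.3 mm/h.
Σ(I−φ)·Δt = d  ⇒  (8.4+14.4+13+13.3+18.3 − 5φ)·1 = 41.8
φ = (67.40 − 41.8/1) / 5 = 5.12 mm/h.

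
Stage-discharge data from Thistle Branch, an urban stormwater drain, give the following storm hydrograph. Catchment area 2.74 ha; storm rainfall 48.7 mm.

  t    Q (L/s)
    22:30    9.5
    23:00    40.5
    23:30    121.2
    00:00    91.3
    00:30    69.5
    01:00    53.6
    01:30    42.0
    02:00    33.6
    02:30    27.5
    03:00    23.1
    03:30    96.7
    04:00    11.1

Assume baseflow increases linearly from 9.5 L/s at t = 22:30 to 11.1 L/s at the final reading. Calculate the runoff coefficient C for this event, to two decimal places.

C ≈ 0.67

ΣQ_DR = 496.0 L/s; V = ΣQ_DR·Δt = 8.928 × 10^5 L.
Runoff depth d = V / A = 32.58 mm.
C = d / P = 32.58 / 48.7 = 0.67.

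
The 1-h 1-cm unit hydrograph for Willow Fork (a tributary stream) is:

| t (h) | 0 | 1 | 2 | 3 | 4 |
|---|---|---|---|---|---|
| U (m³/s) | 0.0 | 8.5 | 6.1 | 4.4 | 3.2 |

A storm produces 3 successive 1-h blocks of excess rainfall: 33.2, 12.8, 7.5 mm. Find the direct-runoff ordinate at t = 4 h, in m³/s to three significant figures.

By discrete convolution, Q_j = Σ (P_i / 10 mm) · U_{j−i}.
At t = 4 h (j=4): Q = (33.2/10)·3.2 + (12.8/10)·4.4 + (7.5/10)·6.1 = 20.8 m³/s.

Q ≈ 20.8 m³/s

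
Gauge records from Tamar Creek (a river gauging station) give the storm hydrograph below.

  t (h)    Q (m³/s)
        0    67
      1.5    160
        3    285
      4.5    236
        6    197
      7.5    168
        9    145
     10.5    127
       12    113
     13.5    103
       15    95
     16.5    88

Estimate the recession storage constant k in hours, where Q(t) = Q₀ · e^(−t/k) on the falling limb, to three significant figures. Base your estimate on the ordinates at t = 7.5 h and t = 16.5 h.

k ≈ 13.9 h

On the falling limb, Q drops from 168 to 88 m³/s between t = 7.5 h and t = 16.5 h (Δt = 9 h).
k = −Δt / ln(Q₂/Q₁) = −9 / ln(88/168) = 13.9 h.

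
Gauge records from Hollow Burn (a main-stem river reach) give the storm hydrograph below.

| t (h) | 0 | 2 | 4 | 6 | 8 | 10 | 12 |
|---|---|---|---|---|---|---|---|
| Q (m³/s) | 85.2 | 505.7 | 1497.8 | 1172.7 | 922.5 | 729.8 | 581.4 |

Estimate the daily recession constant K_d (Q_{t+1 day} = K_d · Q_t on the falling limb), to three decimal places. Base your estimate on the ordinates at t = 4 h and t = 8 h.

K_d ≈ 0.055

Between t = 4 h and t = 8 h the flow falls from 1497.8 to 922.5 m³/s over 2×2 h = 4 h.
Per-interval ratio K = (922.5/1497.8)^(1/2) = 0.7848; K_d = K^(24/2) = 0.055.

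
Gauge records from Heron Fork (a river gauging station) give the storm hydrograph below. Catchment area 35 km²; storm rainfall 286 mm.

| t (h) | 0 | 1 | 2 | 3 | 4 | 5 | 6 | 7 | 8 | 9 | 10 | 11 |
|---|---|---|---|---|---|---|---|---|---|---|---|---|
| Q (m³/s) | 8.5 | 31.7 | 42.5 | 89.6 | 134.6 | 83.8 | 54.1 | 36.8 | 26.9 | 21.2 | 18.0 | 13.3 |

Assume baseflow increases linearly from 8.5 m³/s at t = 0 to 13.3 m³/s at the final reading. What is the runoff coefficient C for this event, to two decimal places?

C ≈ 0.15

ΣQ_DR = 430.2 m³/s; V = ΣQ_DR·Δt = 1.549 × 10^6 m³.
Runoff depth d = V / A = 44.25 mm.
C = d / P = 44.25 / 286 = 0.15.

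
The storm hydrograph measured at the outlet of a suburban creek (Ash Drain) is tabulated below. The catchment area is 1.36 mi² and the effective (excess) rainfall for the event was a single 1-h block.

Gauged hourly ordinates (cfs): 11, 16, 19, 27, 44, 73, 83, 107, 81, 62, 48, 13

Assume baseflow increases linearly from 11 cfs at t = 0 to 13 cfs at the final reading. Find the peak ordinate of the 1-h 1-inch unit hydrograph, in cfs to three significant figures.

Direct runoff: 0.00, 4.82, 7.64, 15.45, 32.27, 61.09, 70.91, 94.73, 68.55, 49.36, 35.18, 0.00 cfs; ΣQ_DR = 440.0 cfs, peak = 94.73 cfs.
Runoff depth d = ΣQ_DR·Δt / A = 440.0 × 3600 / (1.36 mi²) = 0.5013 in.
The 1-inch UH is the DRH scaled by (1 in)/d, so U_p = 94.73 × 1/0.5013 = 189 cfs.

U_p ≈ 189 cfs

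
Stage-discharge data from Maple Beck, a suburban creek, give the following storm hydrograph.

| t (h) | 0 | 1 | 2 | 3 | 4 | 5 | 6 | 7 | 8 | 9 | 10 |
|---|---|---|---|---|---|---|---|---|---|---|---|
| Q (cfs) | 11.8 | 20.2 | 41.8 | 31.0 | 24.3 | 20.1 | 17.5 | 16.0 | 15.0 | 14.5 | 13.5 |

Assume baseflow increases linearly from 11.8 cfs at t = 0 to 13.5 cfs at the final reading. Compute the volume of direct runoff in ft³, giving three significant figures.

V ≈ 3.12 × 10^5 ft³

Direct-runoff ordinates (Q − Q_b): 0.00, 8.23, 29.66, 18.69, 11.82, 7.45, 4.68, 3.01, 1.84, 1.17, 0.00 cfs.
ΣQ_DR = 86.55 cfs.
With Δt = 1 h = 3600 s, V = ΣQ_DR · Δt = 86.55 × 3600 = 3.12 × 10^5 ft³.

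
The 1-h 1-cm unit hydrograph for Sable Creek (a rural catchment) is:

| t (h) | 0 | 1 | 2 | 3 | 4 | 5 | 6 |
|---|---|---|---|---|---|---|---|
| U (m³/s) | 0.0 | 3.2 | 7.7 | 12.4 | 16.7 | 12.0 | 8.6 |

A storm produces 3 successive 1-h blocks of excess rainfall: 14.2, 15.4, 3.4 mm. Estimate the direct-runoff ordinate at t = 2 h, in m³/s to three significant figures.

By discrete convolution, Q_j = Σ (P_i / 10 mm) · U_{j−i}.
At t = 2 h (j=2): Q = (14.2/10)·7.7 + (15.4/10)·3.2 + (3.4/10)·0.0 = 15.9 m³/s.

Q ≈ 15.9 m³/s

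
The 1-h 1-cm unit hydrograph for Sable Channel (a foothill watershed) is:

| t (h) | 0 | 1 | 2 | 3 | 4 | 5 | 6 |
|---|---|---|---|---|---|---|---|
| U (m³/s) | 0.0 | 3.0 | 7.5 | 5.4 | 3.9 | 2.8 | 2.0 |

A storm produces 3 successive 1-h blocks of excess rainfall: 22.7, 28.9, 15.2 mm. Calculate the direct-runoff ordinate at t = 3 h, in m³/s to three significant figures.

By discrete convolution, Q_j = Σ (P_i / 10 mm) · U_{j−i}.
At t = 3 h (j=3): Q = (22.7/10)·5.4 + (28.9/10)·7.5 + (15.2/10)·3.0 = 38.5 m³/s.

Q ≈ 38.5 m³/s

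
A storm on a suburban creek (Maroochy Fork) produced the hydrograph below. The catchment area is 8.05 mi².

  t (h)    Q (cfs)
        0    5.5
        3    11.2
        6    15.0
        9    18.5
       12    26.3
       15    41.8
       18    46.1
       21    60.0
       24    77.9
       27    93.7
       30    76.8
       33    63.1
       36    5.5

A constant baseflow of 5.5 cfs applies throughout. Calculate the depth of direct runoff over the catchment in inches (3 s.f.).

d ≈ 0.271 in

Direct runoff: 0.0, 5.7, 9.5, 13.0, 20.8, 36.3, 40.6, 54.5, 72.4, 88.2, 71.3, 57.6, 0.0 cfs; ΣQ_DR = 469.9 cfs.
V = ΣQ_DR · Δt = 469.9 × 10800 s = 5.075 × 10^6 ft³.
Over A = 8.05 mi², depth = V / A = 0.271 in.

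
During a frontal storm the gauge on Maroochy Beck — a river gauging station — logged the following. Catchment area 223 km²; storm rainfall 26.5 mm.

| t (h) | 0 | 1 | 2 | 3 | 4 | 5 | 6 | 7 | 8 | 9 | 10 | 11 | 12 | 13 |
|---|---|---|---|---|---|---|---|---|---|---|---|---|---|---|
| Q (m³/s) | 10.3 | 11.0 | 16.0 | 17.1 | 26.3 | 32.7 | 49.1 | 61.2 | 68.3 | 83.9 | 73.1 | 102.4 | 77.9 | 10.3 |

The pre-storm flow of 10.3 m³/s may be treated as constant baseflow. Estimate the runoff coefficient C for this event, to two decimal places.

ΣQ_DR = 495.4 m³/s; V = ΣQ_DR·Δt = 1.783 × 10^6 m³.
Runoff depth d = V / A = 7.997 mm.
C = d / P = 7.997 / 26.5 = 0.30.

C ≈ 0.30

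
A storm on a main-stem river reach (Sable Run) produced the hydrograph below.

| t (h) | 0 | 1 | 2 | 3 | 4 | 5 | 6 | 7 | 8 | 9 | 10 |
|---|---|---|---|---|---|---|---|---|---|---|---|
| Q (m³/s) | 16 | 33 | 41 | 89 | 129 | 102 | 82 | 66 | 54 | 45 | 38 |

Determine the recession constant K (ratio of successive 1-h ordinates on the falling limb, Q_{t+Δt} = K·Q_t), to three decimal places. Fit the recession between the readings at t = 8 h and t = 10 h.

Using the recession-limb readings at t = 8 h and t = 10 h: Q falls from 54 to 38 m³/s over 2 intervals.
K = (Q₂/Q₁)^(1/2) = (38/54)^(1/2) = 0.839.

K ≈ 0.839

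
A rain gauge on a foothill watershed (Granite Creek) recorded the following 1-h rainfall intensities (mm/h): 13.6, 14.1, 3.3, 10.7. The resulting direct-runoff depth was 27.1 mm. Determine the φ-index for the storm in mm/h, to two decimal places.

φ ≈ 3.77 mm/h

Only the 3 blocks with intensity above φ contribute runoff: 13.6, 14.1, 10.7 mm/h.
Σ(I−φ)·Δt = d  ⇒  (13.6+14.1+10.7 − 3φ)·1 = 27.1
φ = (38.40 − 27.1/1) / 3 = 3.77 mm/h.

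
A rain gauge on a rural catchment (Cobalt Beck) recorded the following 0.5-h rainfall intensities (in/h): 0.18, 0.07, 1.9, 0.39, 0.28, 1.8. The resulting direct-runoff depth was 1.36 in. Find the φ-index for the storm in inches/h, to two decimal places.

φ ≈ 0.49 in/h

Only the 2 blocks with intensity above φ contribute runoff: 1.9, 1.8 in/h.
Σ(I−φ)·Δt = d  ⇒  (1.9+1.8 − 2φ)·0.5 = 1.36
φ = (3.700 − 1.36/0.5) / 2 = 0.49 in/h.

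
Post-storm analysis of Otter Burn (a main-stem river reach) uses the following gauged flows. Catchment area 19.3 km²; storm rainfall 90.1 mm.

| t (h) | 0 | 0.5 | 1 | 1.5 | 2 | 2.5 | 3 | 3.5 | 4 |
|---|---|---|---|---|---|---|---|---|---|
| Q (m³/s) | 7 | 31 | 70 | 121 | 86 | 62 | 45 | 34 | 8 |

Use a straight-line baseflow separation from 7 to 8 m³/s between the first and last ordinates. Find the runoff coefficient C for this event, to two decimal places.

ΣQ_DR = 396.5 m³/s; V = ΣQ_DR·Δt = 7.137 × 10^5 m³.
Runoff depth d = V / A = 36.98 mm.
C = d / P = 36.98 / 90.1 = 0.41.

C ≈ 0.41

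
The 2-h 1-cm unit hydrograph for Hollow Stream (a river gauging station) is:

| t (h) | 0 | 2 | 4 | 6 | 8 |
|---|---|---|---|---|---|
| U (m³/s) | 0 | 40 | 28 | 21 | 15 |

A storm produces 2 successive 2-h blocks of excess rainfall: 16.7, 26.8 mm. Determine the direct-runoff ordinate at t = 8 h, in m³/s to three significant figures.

Q ≈ 81.3 m³/s

By discrete convolution, Q_j = Σ (P_i / 10 mm) · U_{j−i}.
At t = 8 h (j=4): Q = (16.7/10)·15 + (26.8/10)·21 = 81.3 m³/s.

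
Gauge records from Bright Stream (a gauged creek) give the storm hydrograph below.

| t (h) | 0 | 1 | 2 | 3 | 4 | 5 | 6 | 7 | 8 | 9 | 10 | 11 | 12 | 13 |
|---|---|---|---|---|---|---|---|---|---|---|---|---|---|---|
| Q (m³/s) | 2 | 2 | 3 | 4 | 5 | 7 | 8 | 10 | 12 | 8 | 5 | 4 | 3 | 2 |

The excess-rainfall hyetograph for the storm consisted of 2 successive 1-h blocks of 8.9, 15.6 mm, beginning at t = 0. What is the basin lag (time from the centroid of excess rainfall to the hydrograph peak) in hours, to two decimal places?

t_L ≈ 6.86 h

Centroid of excess rainfall: t_c = Σ P_i·t̄_i / ΣP_i = 1.1367 h (block centres at 0.5, 1.5 h).
Hydrograph peak occurs at t = 8 h, so basin lag t_L = 8 − 1.1367 = 6.86 h.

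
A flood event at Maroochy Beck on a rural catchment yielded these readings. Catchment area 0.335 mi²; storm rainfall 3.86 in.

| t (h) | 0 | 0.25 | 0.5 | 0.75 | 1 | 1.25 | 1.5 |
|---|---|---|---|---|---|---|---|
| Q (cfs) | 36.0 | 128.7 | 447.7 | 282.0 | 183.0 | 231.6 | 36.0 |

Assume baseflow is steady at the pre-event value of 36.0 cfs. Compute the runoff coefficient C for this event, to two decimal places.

C ≈ 0.33

ΣQ_DR = 1093 cfs; V = ΣQ_DR·Δt = 9.837 × 10^5 ft³.
Runoff depth d = V / A = 1.264 in.
C = d / P = 1.264 / 3.86 = 0.33.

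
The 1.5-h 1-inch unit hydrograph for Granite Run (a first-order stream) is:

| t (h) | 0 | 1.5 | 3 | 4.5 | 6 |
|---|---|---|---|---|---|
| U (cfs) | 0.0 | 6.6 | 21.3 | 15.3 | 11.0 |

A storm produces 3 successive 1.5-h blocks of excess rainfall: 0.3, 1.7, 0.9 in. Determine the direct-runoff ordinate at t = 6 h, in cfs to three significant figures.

By discrete convolution, Q_j = Σ (P_i / 1 in) · U_{j−i}.
At t = 6 h (j=4): Q = (0.3/1)·11.0 + (1.7/1)·15.3 + (0.9/1)·21.3 = 48.5 cfs.

Q ≈ 48.5 cfs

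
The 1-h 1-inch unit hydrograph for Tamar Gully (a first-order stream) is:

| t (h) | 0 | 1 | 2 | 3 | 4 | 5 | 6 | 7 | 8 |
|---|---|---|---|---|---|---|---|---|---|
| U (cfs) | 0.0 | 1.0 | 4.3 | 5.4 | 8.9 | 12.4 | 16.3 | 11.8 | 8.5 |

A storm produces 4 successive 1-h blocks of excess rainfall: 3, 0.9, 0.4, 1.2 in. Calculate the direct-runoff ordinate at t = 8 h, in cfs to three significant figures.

By discrete convolution, Q_j = Σ (P_i / 1 in) · U_{j−i}.
At t = 8 h (j=8): Q = (3/1)·8.5 + (0.9/1)·11.8 + (0.4/1)·16.3 + (1.2/1)·12.4 = 57.5 cfs.

Q ≈ 57.5 cfs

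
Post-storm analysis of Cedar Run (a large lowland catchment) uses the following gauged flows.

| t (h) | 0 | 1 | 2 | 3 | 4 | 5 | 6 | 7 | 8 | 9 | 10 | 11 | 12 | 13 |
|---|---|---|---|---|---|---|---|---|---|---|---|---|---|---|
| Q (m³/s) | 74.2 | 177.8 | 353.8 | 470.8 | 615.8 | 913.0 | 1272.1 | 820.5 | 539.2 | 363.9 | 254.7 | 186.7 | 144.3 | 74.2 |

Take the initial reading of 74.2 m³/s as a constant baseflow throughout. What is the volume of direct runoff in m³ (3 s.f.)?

V ≈ 1.88 × 10^7 m³

Direct-runoff ordinates (Q − Q_b): 0.0, 103.6, 279.6, 396.6, 541.6, 838.8, 1197.9, 746.3, 465.0, 289.7, 180.5, 112.5, 70.1, 0.0 m³/s.
ΣQ_DR = 5222 m³/s.
With Δt = 1 h = 3600 s, V = ΣQ_DR · Δt = 5222 × 3600 = 1.88 × 10^7 m³.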